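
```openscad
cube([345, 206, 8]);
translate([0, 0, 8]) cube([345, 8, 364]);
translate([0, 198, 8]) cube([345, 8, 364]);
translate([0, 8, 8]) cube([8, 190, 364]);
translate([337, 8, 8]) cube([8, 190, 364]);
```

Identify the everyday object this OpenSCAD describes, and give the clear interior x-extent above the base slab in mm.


An open box. The internal width is 329 mm.

A 345×206 base slab with four walls standing on it — an open box. The base is 345 mm wide and the walls are 8 mm thick, so the internal width is 345 − 2 × 8 = 329 mm.


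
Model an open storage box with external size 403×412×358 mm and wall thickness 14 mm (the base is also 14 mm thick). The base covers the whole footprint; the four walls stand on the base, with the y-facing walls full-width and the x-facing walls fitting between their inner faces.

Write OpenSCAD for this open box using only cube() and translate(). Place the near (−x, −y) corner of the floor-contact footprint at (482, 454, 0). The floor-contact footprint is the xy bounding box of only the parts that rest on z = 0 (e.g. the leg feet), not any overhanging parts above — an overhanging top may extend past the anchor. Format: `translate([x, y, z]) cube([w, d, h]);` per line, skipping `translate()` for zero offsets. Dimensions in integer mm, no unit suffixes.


translate([482, 454, 0]) cube([403, 412, 14]);
translate([482, 454, 14]) cube([403, 14, 344]);
translate([482, 852, 14]) cube([403, 14, 344]);
translate([482, 468, 14]) cube([14, 384, 344]);
translate([871, 468, 14]) cube([14, 384, 344]);


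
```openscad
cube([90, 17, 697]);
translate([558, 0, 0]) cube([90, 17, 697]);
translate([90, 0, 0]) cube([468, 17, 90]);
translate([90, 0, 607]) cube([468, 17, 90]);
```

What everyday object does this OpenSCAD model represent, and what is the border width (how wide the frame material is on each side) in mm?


A picture frame. The border width is 90 mm.

Four thin pieces enclosing a rectangular opening — a picture frame. The two full-height stiles are 697 mm tall; the top rail sits at z = 607 and is 90 mm tall, so the border above the opening is 697 − 607 = 90 mm, matching the stile x-width.


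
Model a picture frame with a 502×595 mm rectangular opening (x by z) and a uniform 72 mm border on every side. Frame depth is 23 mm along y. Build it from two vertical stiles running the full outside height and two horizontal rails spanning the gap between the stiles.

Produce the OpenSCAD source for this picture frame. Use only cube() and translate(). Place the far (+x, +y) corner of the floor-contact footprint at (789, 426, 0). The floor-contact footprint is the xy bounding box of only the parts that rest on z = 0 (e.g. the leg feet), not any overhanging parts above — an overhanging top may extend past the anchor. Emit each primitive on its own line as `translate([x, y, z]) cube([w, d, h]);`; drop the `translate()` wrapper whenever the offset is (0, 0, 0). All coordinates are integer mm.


translate([143, 403, 0]) cube([72, 23, 739]);
translate([717, 403, 0]) cube([72, 23, 739]);
translate([215, 403, 0]) cube([502, 23, 72]);
translate([215, 403, 667]) cube([502, 23, 72]);


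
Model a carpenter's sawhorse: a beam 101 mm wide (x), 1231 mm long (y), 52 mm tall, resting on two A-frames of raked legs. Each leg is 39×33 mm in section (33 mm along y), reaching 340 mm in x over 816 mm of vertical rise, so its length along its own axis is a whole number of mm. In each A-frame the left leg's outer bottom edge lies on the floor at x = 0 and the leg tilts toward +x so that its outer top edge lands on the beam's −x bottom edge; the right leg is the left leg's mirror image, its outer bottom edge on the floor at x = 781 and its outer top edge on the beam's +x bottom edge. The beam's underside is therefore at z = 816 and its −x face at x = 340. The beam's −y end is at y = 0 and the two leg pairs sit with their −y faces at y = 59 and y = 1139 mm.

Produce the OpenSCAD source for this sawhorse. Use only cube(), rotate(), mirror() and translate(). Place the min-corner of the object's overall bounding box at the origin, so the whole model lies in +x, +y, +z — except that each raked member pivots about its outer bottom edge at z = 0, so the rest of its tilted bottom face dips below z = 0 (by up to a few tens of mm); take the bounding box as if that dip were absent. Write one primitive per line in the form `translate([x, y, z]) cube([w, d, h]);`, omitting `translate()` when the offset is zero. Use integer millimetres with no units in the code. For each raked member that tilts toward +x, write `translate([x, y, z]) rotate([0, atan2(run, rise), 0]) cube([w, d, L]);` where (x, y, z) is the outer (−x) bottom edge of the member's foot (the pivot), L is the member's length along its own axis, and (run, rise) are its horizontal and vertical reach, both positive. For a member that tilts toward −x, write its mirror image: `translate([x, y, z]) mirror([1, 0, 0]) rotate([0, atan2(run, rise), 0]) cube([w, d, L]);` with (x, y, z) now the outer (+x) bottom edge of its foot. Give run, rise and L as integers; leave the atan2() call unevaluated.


// leg length = √(340² + 816²) = 884
// right-leg outer foot x = 2·340 + 101 = 781
// beam min-corner = (340, 0, 816)
translate([340, 0, 816]) cube([101, 1231, 52]);
translate([0, 59, 0]) rotate([0, atan2(340, 816), 0]) cube([39, 33, 884]);
translate([781, 59, 0]) mirror([1, 0, 0]) rotate([0, atan2(340, 816), 0]) cube([39, 33, 884]);
translate([0, 1139, 0]) rotate([0, atan2(340, 816), 0]) cube([39, 33, 884]);
translate([781, 1139, 0]) mirror([1, 0, 0]) rotate([0, atan2(340, 816), 0]) cube([39, 33, 884]);


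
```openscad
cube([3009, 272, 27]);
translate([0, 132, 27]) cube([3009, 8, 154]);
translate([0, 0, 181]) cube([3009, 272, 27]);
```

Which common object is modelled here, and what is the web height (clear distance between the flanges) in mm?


An I-beam. The web height is 154 mm.

Two wide flanges with a thin centred web — an I-beam. Overall 208 mm minus two 27 mm flanges gives a web of 208 − 2·27 = 154 mm.


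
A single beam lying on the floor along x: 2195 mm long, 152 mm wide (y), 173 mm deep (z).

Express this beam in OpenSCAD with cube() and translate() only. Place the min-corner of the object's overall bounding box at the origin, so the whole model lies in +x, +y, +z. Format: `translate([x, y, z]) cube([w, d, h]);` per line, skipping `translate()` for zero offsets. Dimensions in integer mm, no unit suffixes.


cube([2195, 152, 173]);


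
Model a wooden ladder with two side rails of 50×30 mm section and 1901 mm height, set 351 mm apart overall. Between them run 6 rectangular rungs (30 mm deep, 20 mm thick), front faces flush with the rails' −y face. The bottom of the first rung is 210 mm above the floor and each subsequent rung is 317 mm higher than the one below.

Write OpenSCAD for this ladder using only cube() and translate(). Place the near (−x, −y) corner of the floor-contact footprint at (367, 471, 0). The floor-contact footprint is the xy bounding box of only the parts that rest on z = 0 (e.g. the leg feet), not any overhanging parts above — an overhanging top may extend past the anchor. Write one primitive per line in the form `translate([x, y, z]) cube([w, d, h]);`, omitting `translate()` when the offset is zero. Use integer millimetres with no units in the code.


// rung span = 351 - 2*50 = 251
// rung[k] z = 210 + k*317
translate([367, 471, 0]) cube([50, 30, 1901]);
translate([668, 471, 0]) cube([50, 30, 1901]);
translate([417, 471, 210]) cube([251, 30, 20]);
translate([417, 471, 527]) cube([251, 30, 20]);
translate([417, 471, 844]) cube([251, 30, 20]);
translate([417, 471, 1161]) cube([251, 30, 20]);
translate([417, 471, 1478]) cube([251, 30, 20]);
translate([417, 471, 1795]) cube([251, 30, 20]);


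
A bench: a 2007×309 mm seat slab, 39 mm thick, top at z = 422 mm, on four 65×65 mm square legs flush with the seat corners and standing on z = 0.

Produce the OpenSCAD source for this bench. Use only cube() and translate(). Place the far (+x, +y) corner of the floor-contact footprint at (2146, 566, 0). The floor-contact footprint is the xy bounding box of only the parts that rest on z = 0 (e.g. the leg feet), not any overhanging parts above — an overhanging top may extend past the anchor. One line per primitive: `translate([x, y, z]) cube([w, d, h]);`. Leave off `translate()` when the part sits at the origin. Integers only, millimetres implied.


translate([139, 257, 383]) cube([2007, 309, 39]);
translate([139, 257, 0]) cube([65, 65, 383]);
translate([139, 501, 0]) cube([65, 65, 383]);
translate([2081, 257, 0]) cube([65, 65, 383]);
translate([2081, 501, 0]) cube([65, 65, 383]);


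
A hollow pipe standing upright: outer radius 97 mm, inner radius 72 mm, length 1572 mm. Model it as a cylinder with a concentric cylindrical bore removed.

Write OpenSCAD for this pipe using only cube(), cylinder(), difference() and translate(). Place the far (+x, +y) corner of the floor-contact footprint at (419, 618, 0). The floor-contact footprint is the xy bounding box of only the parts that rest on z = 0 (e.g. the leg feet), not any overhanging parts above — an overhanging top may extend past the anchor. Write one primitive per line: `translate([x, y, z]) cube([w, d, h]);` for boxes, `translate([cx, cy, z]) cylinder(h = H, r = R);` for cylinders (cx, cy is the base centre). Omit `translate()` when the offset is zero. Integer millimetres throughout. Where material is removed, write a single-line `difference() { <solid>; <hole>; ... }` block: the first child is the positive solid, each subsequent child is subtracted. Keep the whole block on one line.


difference() { translate([322, 521, 0]) cylinder(h = 1572, r = 97); translate([322, 521, 0]) cylinder(h = 1572, r = 72); }


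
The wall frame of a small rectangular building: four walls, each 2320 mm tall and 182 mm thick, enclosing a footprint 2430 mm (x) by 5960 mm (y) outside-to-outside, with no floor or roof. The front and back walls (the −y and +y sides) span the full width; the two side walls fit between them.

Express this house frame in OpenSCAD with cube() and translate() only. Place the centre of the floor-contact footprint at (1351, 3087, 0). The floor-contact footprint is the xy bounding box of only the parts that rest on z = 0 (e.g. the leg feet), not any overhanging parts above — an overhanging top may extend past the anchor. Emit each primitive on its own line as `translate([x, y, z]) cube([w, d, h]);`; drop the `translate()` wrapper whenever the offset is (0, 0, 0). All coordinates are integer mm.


translate([136, 107, 0]) cube([2430, 182, 2320]);
translate([136, 5885, 0]) cube([2430, 182, 2320]);
translate([136, 289, 0]) cube([182, 5596, 2320]);
translate([2384, 289, 0]) cube([182, 5596, 2320]);


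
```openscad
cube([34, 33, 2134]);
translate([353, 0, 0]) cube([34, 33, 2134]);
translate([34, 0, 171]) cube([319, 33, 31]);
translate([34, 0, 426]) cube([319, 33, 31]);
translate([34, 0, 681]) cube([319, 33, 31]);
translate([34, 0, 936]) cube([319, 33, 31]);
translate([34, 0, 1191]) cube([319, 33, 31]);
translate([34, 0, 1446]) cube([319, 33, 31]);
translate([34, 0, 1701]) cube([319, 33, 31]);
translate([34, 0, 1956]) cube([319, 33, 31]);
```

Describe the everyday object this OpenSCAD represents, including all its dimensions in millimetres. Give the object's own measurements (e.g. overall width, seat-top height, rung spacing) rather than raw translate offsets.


A straight ladder. Two 34×33 mm vertical rails, 2134 mm tall, stand 387 mm apart (outside-to-outside) with their front faces coplanar on the −y side. 8 rungs, each 33 mm deep and 31 mm tall, span between the inner faces of the rails, front faces flush with the rails. The lowest rung's underside is at z = 171 mm and rungs are spaced 255 mm apart (underside to underside).


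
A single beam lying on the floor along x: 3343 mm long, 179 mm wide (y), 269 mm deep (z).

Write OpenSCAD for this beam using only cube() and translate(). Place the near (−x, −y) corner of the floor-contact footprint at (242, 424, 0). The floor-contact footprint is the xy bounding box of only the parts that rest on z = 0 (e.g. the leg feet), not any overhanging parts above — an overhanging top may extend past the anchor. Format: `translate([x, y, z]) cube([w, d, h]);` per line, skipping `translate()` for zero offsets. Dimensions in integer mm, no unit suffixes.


translate([242, 424, 0]) cube([3343, 179, 269]);


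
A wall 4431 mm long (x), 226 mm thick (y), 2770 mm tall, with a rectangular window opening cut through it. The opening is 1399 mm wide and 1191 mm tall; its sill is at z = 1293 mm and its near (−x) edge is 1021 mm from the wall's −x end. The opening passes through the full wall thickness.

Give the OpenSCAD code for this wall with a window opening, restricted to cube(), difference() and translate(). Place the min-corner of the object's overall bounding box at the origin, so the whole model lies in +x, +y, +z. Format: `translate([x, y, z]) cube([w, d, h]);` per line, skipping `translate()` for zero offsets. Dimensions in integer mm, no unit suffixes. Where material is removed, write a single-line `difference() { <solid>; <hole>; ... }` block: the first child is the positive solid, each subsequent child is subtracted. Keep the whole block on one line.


difference() { cube([4431, 226, 2770]); translate([1021, 0, 1293]) cube([1399, 226, 1191]); }


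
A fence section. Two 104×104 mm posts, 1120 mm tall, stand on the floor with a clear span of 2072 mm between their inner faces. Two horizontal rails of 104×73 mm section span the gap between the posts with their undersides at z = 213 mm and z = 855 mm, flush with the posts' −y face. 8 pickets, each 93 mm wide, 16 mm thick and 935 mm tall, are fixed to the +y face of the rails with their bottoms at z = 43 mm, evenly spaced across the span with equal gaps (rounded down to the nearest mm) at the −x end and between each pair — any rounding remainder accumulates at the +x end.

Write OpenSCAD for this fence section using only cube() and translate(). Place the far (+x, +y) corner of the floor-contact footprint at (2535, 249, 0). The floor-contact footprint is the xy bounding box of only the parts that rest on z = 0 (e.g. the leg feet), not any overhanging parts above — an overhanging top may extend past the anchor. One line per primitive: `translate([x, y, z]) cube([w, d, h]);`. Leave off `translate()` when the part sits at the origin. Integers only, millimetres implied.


translate([255, 145, 0]) cube([104, 104, 1120]);
translate([2431, 145, 0]) cube([104, 104, 1120]);
translate([359, 145, 213]) cube([2072, 104, 73]);
translate([359, 145, 855]) cube([2072, 104, 73]);
translate([506, 249, 43]) cube([93, 16, 935]);
translate([746, 249, 43]) cube([93, 16, 935]);
translate([986, 249, 43]) cube([93, 16, 935]);
translate([1226, 249, 43]) cube([93, 16, 935]);
translate([1466, 249, 43]) cube([93, 16, 935]);
translate([1706, 249, 43]) cube([93, 16, 935]);
translate([1946, 249, 43]) cube([93, 16, 935]);
translate([2186, 249, 43]) cube([93, 16, 935]);


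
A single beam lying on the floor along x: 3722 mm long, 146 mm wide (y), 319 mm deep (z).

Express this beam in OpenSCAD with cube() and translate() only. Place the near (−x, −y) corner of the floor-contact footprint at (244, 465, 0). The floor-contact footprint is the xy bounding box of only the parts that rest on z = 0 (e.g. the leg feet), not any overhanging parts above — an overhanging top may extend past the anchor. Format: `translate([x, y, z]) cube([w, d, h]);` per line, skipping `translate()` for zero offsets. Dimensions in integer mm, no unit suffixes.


translate([244, 465, 0]) cube([3722, 146, 319]);


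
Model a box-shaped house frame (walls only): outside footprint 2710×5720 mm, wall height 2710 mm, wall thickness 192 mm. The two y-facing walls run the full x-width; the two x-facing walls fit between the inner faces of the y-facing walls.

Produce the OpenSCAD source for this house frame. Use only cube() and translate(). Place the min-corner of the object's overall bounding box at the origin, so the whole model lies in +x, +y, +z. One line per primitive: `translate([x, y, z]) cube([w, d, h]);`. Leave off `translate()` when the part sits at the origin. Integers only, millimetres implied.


cube([2710, 192, 2710]);
translate([0, 5528, 0]) cube([2710, 192, 2710]);
translate([0, 192, 0]) cube([192, 5336, 2710]);
translate([2518, 192, 0]) cube([192, 5336, 2710]);


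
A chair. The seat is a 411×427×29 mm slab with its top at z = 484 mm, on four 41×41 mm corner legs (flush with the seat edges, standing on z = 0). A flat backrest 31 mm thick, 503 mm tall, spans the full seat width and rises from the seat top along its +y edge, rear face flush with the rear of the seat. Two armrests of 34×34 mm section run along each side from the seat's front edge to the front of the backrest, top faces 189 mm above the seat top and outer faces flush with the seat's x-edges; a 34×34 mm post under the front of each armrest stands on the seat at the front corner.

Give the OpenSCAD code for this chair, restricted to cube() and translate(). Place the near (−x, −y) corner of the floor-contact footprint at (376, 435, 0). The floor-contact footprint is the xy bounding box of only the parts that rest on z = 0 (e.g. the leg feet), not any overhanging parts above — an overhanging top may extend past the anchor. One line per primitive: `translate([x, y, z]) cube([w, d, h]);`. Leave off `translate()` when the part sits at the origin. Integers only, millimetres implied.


translate([376, 435, 455]) cube([411, 427, 29]);
translate([376, 435, 0]) cube([41, 41, 455]);
translate([746, 435, 0]) cube([41, 41, 455]);
translate([376, 821, 0]) cube([41, 41, 455]);
translate([746, 821, 0]) cube([41, 41, 455]);
translate([376, 831, 484]) cube([411, 31, 503]);
translate([376, 435, 639]) cube([34, 396, 34]);
translate([753, 435, 639]) cube([34, 396, 34]);
translate([376, 435, 484]) cube([34, 34, 155]);
translate([753, 435, 484]) cube([34, 34, 155]);


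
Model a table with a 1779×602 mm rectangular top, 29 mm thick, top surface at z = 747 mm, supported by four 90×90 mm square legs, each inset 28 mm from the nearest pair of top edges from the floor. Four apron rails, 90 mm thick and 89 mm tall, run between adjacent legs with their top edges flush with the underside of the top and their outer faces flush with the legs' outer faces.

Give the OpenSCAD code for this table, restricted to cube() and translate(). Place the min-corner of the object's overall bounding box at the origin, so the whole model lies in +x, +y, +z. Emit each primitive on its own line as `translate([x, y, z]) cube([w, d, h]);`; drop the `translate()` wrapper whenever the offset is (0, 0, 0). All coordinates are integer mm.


// leg_h = 747 - 29 = 718
// apron z = 718 - 89 = 629
translate([0, 0, 718]) cube([1779, 602, 29]);
translate([28, 28, 0]) cube([90, 90, 718]);
translate([1661, 28, 0]) cube([90, 90, 718]);
translate([28, 484, 0]) cube([90, 90, 718]);
translate([1661, 484, 0]) cube([90, 90, 718]);
translate([118, 28, 629]) cube([1543, 90, 89]);
translate([118, 484, 629]) cube([1543, 90, 89]);
translate([28, 118, 629]) cube([90, 366, 89]);
translate([1661, 118, 629]) cube([90, 366, 89]);


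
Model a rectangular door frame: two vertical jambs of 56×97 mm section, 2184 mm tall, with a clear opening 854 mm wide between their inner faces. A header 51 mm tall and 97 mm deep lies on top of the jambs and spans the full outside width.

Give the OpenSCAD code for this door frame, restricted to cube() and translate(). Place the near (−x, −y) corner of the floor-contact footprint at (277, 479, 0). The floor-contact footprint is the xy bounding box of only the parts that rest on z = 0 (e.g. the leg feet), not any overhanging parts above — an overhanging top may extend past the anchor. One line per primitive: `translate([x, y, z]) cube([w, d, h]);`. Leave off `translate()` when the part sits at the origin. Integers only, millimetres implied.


translate([277, 479, 0]) cube([56, 97, 2184]);
translate([1187, 479, 0]) cube([56, 97, 2184]);
translate([277, 479, 2184]) cube([966, 97, 51]);


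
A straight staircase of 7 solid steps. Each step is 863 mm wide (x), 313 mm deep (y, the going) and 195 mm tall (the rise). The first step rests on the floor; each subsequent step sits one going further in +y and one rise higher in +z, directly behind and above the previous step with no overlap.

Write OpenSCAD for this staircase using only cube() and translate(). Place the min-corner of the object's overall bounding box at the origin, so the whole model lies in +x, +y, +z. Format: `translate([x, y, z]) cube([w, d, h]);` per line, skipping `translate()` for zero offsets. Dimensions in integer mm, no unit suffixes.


cube([863, 313, 195]);
translate([0, 313, 195]) cube([863, 313, 195]);
translate([0, 626, 390]) cube([863, 313, 195]);
translate([0, 939, 585]) cube([863, 313, 195]);
translate([0, 1252, 780]) cube([863, 313, 195]);
translate([0, 1565, 975]) cube([863, 313, 195]);
translate([0, 1878, 1170]) cube([863, 313, 195]);


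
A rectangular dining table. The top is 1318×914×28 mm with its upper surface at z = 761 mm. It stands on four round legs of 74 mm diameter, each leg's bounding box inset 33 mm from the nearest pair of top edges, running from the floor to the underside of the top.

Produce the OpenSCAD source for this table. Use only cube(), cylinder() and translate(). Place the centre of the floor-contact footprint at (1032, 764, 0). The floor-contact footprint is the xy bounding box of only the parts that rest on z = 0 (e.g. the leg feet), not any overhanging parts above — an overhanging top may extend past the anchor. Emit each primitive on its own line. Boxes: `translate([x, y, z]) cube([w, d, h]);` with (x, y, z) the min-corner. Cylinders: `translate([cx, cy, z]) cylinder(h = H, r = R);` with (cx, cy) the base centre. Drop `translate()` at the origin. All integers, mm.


translate([373, 307, 733]) cube([1318, 914, 28]);
translate([443, 377, 0]) cylinder(h = 733, r = 37);
translate([1621, 377, 0]) cylinder(h = 733, r = 37);
translate([443, 1151, 0]) cylinder(h = 733, r = 37);
translate([1621, 1151, 0]) cylinder(h = 733, r = 37);


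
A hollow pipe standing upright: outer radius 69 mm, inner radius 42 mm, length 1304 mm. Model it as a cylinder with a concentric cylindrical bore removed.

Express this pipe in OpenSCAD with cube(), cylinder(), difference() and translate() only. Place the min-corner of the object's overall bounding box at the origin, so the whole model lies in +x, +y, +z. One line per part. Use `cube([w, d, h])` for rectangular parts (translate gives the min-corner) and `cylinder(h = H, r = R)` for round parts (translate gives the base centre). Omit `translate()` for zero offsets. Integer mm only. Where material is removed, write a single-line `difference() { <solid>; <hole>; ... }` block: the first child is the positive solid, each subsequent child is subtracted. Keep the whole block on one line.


difference() { translate([69, 69, 0]) cylinder(h = 1304, r = 69); translate([69, 69, 0]) cylinder(h = 1304, r = 42); }


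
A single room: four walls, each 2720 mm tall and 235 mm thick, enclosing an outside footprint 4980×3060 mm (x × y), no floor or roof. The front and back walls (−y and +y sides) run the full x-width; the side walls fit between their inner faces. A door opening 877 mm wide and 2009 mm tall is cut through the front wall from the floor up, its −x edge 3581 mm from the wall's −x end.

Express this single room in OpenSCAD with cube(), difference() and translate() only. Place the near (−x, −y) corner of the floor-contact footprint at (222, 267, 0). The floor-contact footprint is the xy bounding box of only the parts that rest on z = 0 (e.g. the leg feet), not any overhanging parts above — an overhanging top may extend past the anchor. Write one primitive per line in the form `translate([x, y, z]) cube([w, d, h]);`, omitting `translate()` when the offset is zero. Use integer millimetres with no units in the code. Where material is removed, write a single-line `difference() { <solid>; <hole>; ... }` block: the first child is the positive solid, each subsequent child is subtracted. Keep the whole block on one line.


difference() { translate([222, 267, 0]) cube([4980, 235, 2720]); translate([3803, 267, 0]) cube([877, 235, 2009]); }
translate([222, 3092, 0]) cube([4980, 235, 2720]);
translate([222, 502, 0]) cube([235, 2590, 2720]);
translate([4967, 502, 0]) cube([235, 2590, 2720]);


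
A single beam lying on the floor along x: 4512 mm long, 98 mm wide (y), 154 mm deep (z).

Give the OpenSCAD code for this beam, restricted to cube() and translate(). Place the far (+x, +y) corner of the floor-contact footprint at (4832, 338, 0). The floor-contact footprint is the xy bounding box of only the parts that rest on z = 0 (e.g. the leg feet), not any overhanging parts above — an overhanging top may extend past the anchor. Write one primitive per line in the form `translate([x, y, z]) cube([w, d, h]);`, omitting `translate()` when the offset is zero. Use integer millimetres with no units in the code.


translate([320, 240, 0]) cube([4512, 98, 154]);


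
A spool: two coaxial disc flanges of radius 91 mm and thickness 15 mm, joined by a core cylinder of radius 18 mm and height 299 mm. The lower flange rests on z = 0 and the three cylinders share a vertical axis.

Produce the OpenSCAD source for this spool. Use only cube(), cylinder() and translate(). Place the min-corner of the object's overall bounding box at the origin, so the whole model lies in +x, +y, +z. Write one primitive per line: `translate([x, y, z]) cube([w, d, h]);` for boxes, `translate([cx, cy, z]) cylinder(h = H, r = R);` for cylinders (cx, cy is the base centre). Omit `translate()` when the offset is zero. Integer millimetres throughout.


translate([91, 91, 0]) cylinder(h = 15, r = 91);
translate([91, 91, 15]) cylinder(h = 299, r = 18);
translate([91, 91, 314]) cylinder(h = 15, r = 91);


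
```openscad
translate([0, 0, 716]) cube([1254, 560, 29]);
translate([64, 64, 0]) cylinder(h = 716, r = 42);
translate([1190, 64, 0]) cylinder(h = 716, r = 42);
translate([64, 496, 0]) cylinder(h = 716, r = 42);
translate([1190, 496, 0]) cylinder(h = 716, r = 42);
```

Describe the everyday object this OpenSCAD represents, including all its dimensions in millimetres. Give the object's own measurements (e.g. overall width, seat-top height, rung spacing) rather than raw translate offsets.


A rectangular dining table. The top is 1254×560×29 mm with its upper surface at z = 745 mm. It stands on four round legs of 84 mm diameter, each leg's bounding box inset 22 mm from the nearest pair of top edges, running from the floor to the underside of the top.


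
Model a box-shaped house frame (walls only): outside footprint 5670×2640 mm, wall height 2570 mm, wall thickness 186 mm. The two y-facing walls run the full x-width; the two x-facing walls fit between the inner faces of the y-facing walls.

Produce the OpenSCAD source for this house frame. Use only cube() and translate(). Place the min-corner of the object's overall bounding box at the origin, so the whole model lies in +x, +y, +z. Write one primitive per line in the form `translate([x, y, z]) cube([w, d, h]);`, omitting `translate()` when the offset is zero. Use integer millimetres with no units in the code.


cube([5670, 186, 2570]);
translate([0, 2454, 0]) cube([5670, 186, 2570]);
translate([0, 186, 0]) cube([186, 2268, 2570]);
translate([5484, 186, 0]) cube([186, 2268, 2570]);


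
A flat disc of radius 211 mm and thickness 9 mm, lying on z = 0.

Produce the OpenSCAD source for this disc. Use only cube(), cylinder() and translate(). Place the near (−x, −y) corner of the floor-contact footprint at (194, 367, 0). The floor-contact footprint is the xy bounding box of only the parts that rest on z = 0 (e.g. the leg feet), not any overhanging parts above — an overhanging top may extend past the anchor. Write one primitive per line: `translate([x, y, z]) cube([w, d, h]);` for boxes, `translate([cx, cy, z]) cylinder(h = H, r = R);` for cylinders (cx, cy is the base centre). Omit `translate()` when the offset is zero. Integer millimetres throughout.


translate([405, 578, 0]) cylinder(h = 9, r = 211);


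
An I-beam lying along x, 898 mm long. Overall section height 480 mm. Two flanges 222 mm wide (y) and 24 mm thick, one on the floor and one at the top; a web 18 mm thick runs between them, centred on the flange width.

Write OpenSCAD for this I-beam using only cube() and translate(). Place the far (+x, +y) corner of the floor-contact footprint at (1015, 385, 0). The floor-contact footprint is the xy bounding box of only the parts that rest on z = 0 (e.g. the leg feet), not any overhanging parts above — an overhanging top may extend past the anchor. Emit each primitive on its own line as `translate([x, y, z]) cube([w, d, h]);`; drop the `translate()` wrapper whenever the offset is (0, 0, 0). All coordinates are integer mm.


translate([117, 163, 0]) cube([898, 222, 24]);
translate([117, 265, 24]) cube([898, 18, 432]);
translate([117, 163, 456]) cube([898, 222, 24]);


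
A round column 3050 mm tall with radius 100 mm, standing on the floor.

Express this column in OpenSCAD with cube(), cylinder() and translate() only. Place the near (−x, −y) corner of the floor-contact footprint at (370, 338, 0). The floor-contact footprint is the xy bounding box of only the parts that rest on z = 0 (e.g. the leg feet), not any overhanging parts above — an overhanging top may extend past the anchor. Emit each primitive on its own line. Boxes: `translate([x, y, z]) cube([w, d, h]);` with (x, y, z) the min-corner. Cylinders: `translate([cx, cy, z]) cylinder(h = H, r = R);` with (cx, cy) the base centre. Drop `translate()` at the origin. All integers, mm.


translate([470, 438, 0]) cylinder(h = 3050, r = 100);


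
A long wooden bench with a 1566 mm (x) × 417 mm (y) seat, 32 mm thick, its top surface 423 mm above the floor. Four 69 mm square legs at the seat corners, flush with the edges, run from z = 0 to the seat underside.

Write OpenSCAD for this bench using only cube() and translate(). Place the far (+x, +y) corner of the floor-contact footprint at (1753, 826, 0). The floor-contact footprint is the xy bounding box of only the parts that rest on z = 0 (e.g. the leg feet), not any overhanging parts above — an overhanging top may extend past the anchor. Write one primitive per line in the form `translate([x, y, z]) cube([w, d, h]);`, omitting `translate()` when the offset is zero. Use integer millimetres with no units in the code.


translate([187, 409, 391]) cube([1566, 417, 32]);
translate([187, 409, 0]) cube([69, 69, 391]);
translate([187, 757, 0]) cube([69, 69, 391]);
translate([1684, 409, 0]) cube([69, 69, 391]);
translate([1684, 757, 0]) cube([69, 69, 391]);


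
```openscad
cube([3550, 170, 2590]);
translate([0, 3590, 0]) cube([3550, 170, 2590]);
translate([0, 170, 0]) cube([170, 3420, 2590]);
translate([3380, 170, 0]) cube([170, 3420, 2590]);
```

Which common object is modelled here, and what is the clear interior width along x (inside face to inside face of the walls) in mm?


A house (or room) frame. The interior width is 3210 mm.

Four 2590 mm walls enclosing a rectangle with no floor or roof — a room or house frame. Outside width is 3550 mm and wall thickness is 170 mm, so the interior width is 3550 − 2 × 170 = 3210 mm.


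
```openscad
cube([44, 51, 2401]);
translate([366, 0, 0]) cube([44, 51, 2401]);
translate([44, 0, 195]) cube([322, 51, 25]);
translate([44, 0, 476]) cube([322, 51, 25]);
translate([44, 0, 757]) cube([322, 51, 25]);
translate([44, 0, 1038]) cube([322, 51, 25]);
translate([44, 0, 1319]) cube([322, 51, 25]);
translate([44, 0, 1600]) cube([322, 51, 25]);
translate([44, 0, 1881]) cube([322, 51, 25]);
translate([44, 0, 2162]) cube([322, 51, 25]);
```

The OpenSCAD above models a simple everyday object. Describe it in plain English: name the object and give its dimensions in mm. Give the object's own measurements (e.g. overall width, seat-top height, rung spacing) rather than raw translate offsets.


A straight ladder. Two 44×51 mm vertical rails, 2401 mm tall, stand 410 mm apart (outside-to-outside) with their front faces coplanar on the −y side. 8 rungs, each 51 mm deep and 25 mm tall, span between the inner faces of the rails, front faces flush with the rails. The lowest rung's underside is at z = 195 mm and rungs are spaced 281 mm apart (underside to underside).


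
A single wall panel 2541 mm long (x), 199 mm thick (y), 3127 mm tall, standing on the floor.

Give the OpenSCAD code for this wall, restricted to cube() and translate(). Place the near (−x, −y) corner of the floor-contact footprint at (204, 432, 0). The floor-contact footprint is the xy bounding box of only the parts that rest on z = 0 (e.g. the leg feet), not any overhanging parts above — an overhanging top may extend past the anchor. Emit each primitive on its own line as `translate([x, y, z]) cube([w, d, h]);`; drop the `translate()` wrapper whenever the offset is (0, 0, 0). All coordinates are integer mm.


translate([204, 432, 0]) cube([2541, 199, 3127]);


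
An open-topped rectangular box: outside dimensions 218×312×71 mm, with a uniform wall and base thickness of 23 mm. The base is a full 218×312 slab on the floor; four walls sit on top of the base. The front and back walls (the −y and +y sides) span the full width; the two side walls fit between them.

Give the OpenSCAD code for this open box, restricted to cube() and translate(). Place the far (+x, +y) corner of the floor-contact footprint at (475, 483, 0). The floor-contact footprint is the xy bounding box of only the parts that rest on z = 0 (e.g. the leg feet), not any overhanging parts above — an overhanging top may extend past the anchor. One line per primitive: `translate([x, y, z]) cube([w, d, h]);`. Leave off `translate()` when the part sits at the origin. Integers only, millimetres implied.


translate([257, 171, 0]) cube([218, 312, 23]);
translate([257, 171, 23]) cube([218, 23, 48]);
translate([257, 460, 23]) cube([218, 23, 48]);
translate([257, 194, 23]) cube([23, 266, 48]);
translate([452, 194, 23]) cube([23, 266, 48]);


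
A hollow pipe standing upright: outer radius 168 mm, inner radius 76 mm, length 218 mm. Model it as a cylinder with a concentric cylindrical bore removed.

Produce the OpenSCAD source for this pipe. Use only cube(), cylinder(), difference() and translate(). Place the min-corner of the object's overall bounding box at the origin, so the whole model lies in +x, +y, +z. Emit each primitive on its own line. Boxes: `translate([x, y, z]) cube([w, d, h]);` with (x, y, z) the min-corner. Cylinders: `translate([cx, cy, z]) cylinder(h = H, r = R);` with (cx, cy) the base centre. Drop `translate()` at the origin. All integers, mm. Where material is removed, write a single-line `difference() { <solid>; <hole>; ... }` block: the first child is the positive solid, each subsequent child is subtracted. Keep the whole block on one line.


difference() { translate([168, 168, 0]) cylinder(h = 218, r = 168); translate([168, 168, 0]) cylinder(h = 218, r = 76); }


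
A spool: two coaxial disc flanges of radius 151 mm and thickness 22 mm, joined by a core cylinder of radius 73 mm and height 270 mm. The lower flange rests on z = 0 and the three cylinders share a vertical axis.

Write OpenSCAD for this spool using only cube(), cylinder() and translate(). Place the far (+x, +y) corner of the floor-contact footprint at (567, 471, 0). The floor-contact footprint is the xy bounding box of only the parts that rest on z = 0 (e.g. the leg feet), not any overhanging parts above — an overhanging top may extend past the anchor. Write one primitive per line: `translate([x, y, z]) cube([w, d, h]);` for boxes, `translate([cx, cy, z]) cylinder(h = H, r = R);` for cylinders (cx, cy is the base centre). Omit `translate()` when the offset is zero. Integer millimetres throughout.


translate([416, 320, 0]) cylinder(h = 22, r = 151);
translate([416, 320, 22]) cylinder(h = 270, r = 73);
translate([416, 320, 292]) cylinder(h = 22, r = 151);


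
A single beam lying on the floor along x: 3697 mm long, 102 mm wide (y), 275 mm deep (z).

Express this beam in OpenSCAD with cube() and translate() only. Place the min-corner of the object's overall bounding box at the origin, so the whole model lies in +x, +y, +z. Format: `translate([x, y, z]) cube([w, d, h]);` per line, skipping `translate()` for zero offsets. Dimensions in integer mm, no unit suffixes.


cube([3697, 102, 275]);


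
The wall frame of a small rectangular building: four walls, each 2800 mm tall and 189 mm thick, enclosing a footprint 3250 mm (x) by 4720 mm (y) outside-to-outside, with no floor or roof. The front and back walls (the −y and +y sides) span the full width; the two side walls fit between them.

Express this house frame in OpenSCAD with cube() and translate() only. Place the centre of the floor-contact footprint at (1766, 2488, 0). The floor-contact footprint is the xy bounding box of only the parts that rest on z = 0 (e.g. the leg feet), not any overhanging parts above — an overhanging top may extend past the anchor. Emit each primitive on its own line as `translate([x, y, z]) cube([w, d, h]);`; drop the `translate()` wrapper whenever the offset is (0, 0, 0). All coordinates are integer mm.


translate([141, 128, 0]) cube([3250, 189, 2800]);
translate([141, 4659, 0]) cube([3250, 189, 2800]);
translate([141, 317, 0]) cube([189, 4342, 2800]);
translate([3202, 317, 0]) cube([189, 4342, 2800]);


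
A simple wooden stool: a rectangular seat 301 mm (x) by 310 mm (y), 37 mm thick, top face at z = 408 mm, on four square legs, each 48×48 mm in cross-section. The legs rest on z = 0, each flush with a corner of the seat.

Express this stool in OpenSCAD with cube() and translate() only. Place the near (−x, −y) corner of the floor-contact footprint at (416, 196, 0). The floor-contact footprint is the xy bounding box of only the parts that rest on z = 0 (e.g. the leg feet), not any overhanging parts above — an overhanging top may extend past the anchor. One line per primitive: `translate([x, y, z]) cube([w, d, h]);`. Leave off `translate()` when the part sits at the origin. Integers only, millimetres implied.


translate([416, 196, 371]) cube([301, 310, 37]);
translate([416, 196, 0]) cube([48, 48, 371]);
translate([669, 196, 0]) cube([48, 48, 371]);
translate([416, 458, 0]) cube([48, 48, 371]);
translate([669, 458, 0]) cube([48, 48, 371]);


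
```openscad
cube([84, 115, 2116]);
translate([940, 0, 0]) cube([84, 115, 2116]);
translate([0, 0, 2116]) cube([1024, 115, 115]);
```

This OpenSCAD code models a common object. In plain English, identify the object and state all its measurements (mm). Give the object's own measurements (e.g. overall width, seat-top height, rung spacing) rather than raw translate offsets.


A door frame. The clear opening is 856 mm wide and 2116 mm high. Two 84 mm wide jambs, 115 mm deep, stand either side of the opening from the floor to the top of the opening. A 115 mm thick head sits across the top of both jambs, spanning the full outside width of the frame.


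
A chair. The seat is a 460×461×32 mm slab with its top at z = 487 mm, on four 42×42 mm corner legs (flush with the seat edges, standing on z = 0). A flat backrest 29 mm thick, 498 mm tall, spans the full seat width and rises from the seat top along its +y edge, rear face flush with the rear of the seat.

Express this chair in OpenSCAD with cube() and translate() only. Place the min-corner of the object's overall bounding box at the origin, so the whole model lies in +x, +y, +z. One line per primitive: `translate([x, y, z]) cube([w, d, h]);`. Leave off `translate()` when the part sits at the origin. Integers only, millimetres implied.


// leg_h = 487 - 32 = 455
translate([0, 0, 455]) cube([460, 461, 32]);
cube([42, 42, 455]);
translate([418, 0, 0]) cube([42, 42, 455]);
translate([0, 419, 0]) cube([42, 42, 455]);
translate([418, 419, 0]) cube([42, 42, 455]);
translate([0, 432, 487]) cube([460, 29, 498]);
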